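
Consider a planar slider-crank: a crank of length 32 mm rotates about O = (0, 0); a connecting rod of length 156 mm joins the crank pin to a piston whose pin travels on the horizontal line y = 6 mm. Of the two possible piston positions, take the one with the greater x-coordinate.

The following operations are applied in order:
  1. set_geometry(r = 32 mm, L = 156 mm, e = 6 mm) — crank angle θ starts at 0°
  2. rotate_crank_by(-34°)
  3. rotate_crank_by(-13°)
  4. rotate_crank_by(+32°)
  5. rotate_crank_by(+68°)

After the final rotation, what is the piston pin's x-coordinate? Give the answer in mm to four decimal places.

174.0274

set_geometry: r = 32 mm, L = 156 mm, e = 6 mm; θ ← 0°
rotate_crank_by(-34°): θ ← 0° -34° = -34°
rotate_crank_by(-13°): θ ← -34° -13° = -47°
rotate_crank_by(+32°): θ ← -47° +32° = -15°
rotate_crank_by(+68°): θ ← -15° +68° = 53°
crank pin P = (r cos θ, r sin θ) = (19.258081, 25.556336)
h = r sin θ − e = 25.556336 − 6 = 19.556336
x = r cos θ + √(L² − h²) = 19.258081 + √(24336.0 − 382.4503) = 19.258081 + 154.769344 = 174.027424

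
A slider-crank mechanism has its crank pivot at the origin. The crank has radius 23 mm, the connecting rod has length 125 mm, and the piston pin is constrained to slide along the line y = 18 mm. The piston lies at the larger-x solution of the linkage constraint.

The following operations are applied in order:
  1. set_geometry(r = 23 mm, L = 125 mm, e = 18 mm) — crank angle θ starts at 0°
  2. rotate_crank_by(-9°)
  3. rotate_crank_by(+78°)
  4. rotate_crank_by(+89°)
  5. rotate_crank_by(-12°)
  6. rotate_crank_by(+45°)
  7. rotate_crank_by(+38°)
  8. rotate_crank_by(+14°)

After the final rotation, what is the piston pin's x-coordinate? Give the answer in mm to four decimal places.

108.4837

set_geometry: r = 23 mm, L = 125 mm, e = 18 mm; θ ← 0°
rotate_crank_by(-9°): θ ← 0° -9° = -9°
rotate_crank_by(+78°): θ ← -9° +78° = 69°
rotate_crank_by(+89°): θ ← 69° +89° = 158°
rotate_crank_by(-12°): θ ← 158° -12° = 146°
rotate_crank_by(+45°): θ ← 146° +45° = 191°
rotate_crank_by(+38°): θ ← 191° +38° = 229°
rotate_crank_by(+14°): θ ← 229° +14° = 243°
crank pin P = (r cos θ, r sin θ) = (-10.441781, -20.493150)
h = r sin θ − e = -20.493150 − 18 = -38.493150
x = r cos θ + √(L² − h²) = -10.441781 + √(15625.0 − 1481.7226) = -10.441781 + 118.925512 = 108.483730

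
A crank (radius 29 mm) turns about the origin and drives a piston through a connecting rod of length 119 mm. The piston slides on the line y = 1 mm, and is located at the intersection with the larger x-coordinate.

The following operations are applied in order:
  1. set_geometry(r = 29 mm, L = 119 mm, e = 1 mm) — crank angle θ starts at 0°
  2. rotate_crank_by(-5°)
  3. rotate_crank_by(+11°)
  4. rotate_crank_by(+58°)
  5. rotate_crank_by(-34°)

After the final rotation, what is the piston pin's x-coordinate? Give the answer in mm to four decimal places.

143.3465

set_geometry: r = 29 mm, L = 119 mm, e = 1 mm; θ ← 0°
rotate_crank_by(-5°): θ ← 0° -5° = -5°
rotate_crank_by(+11°): θ ← -5° +11° = 6°
rotate_crank_by(+58°): θ ← 6° +58° = 64°
rotate_crank_by(-34°): θ ← 64° -34° = 30°
crank pin P = (r cos θ, r sin θ) = (25.114737, 14.500000)
h = r sin θ − e = 14.500000 − 1 = 13.500000
x = r cos θ + √(L² − h²) = 25.114737 + √(14161.0 − 182.2500) = 25.114737 + 118.231764 = 143.346501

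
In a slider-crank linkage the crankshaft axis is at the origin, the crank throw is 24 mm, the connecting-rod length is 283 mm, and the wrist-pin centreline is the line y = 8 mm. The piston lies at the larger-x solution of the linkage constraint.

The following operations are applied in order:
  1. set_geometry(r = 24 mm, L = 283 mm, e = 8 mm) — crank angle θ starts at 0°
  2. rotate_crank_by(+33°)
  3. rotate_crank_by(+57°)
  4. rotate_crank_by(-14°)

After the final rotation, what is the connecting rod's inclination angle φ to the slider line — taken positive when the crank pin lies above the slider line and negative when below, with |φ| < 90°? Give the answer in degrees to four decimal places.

set_geometry: r = 24 mm, L = 283 mm, e = 8 mm; θ ← 0°
rotate_crank_by(+33°): θ ← 0° +33° = 33°
rotate_crank_by(+57°): θ ← 33° +57° = 90°
rotate_crank_by(-14°): θ ← 90° -14° = 76°
crank pin P = (r cos θ, r sin θ) = (5.806125, 23.287097)
h = r sin θ − e = 23.287097 − 8 = 15.287097
sin φ = h / L = 15.287097 / 283 = 0.05401801
φ = arcsin(0.05401801) = 3.096511°

3.0965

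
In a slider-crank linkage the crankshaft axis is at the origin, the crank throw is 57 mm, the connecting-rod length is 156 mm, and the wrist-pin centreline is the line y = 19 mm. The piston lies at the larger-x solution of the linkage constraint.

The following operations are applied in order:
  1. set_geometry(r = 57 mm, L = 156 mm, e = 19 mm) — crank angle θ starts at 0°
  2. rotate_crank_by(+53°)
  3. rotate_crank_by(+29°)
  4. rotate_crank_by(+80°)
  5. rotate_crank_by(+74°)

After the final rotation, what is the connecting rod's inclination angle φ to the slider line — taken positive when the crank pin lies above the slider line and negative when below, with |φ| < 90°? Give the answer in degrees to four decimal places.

set_geometry: r = 57 mm, L = 156 mm, e = 19 mm; θ ← 0°
rotate_crank_by(+53°): θ ← 0° +53° = 53°
rotate_crank_by(+29°): θ ← 53° +29° = 82°
rotate_crank_by(+80°): θ ← 82° +80° = 162°
rotate_crank_by(+74°): θ ← 162° +74° = 236°
crank pin P = (r cos θ, r sin θ) = (-31.873995, -47.255142)
h = r sin θ − e = -47.255142 − 19 = -66.255142
sin φ = h / L = -66.255142 / 156 = -0.42471245
φ = arcsin(-0.42471245) = -25.132464°

-25.1325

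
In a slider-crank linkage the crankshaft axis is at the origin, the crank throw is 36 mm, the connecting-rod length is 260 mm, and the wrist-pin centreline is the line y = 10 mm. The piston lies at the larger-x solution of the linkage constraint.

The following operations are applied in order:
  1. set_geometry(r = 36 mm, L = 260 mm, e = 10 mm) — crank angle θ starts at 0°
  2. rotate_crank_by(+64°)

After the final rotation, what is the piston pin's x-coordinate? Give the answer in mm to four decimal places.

274.8184

set_geometry: r = 36 mm, L = 260 mm, e = 10 mm; θ ← 0°
rotate_crank_by(+64°): θ ← 0° +64° = 64°
crank pin P = (r cos θ, r sin θ) = (15.781361, 32.356586)
h = r sin θ − e = 32.356586 − 10 = 22.356586
x = r cos θ + √(L² − h²) = 15.781361 + √(67600.0 − 499.8169) = 15.781361 + 259.037030 = 274.818392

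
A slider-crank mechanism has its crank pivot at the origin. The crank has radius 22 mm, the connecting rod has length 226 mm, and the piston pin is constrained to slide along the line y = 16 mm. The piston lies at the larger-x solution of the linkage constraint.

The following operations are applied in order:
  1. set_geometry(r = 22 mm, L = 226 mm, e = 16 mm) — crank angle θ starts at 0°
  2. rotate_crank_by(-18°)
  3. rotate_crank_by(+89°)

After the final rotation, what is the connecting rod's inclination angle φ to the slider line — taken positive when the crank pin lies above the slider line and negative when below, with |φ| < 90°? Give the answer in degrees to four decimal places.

1.2174

set_geometry: r = 22 mm, L = 226 mm, e = 16 mm; θ ← 0°
rotate_crank_by(-18°): θ ← 0° -18° = -18°
rotate_crank_by(+89°): θ ← -18° +89° = 71°
crank pin P = (r cos θ, r sin θ) = (7.162499, 20.801409)
h = r sin θ − e = 20.801409 − 16 = 4.801409
sin φ = h / L = 4.801409 / 226 = 0.02124517
φ = arcsin(0.02124517) = 1.217350°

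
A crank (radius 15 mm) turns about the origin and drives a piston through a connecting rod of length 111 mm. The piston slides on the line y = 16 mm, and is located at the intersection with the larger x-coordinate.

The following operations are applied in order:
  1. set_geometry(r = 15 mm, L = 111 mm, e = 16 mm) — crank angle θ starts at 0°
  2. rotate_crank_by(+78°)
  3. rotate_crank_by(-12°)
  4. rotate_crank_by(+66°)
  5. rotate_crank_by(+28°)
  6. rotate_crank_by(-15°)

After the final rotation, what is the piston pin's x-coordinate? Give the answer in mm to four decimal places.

set_geometry: r = 15 mm, L = 111 mm, e = 16 mm; θ ← 0°
rotate_crank_by(+78°): θ ← 0° +78° = 78°
rotate_crank_by(-12°): θ ← 78° -12° = 66°
rotate_crank_by(+66°): θ ← 66° +66° = 132°
rotate_crank_by(+28°): θ ← 132° +28° = 160°
rotate_crank_by(-15°): θ ← 160° -15° = 145°
crank pin P = (r cos θ, r sin θ) = (-12.287281, 8.603647)
h = r sin θ − e = 8.603647 − 16 = -7.396353
x = r cos θ + √(L² − h²) = -12.287281 + √(12321.0 − 54.7060) = -12.287281 + 110.753302 = 98.466022

98.4660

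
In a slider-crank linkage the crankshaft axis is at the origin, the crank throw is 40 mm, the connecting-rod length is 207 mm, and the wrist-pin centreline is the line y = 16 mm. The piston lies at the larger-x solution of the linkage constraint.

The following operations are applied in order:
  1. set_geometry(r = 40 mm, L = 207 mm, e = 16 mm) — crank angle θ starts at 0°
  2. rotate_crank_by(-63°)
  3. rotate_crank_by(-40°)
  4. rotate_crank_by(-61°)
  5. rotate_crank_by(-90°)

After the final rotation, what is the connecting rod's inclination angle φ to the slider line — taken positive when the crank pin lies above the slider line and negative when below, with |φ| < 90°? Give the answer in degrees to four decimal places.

6.2263

set_geometry: r = 40 mm, L = 207 mm, e = 16 mm; θ ← 0°
rotate_crank_by(-63°): θ ← 0° -63° = -63°
rotate_crank_by(-40°): θ ← -63° -40° = -103°
rotate_crank_by(-61°): θ ← -103° -61° = -164°
rotate_crank_by(-90°): θ ← -164° -90° = -254°
crank pin P = (r cos θ, r sin θ) = (-11.025494, 38.450468)
h = r sin θ − e = 38.450468 − 16 = 22.450468
sin φ = h / L = 22.450468 / 207 = 0.10845637
φ = arcsin(0.10845637) = 6.226339°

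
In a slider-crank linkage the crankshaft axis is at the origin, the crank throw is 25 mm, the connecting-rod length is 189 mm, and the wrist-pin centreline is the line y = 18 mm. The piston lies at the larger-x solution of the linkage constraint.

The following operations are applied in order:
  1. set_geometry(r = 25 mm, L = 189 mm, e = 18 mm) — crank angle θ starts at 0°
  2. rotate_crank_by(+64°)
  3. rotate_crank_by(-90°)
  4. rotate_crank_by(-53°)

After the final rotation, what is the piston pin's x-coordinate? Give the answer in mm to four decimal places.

set_geometry: r = 25 mm, L = 189 mm, e = 18 mm; θ ← 0°
rotate_crank_by(+64°): θ ← 0° +64° = 64°
rotate_crank_by(-90°): θ ← 64° -90° = -26°
rotate_crank_by(-53°): θ ← -26° -53° = -79°
crank pin P = (r cos θ, r sin θ) = (4.770225, -24.540680)
h = r sin θ − e = -24.540680 − 18 = -42.540680
x = r cos θ + √(L² − h²) = 4.770225 + √(35721.0 − 1809.7094) = 4.770225 + 184.150185 = 188.920410

188.9204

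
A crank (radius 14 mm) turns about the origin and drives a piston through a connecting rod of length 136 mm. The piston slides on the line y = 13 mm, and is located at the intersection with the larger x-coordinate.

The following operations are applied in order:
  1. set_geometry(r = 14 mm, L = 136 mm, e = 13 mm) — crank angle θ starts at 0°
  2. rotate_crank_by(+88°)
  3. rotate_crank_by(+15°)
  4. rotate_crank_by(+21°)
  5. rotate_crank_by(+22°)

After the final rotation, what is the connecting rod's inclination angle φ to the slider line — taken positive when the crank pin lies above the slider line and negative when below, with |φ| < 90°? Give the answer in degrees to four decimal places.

set_geometry: r = 14 mm, L = 136 mm, e = 13 mm; θ ← 0°
rotate_crank_by(+88°): θ ← 0° +88° = 88°
rotate_crank_by(+15°): θ ← 88° +15° = 103°
rotate_crank_by(+21°): θ ← 103° +21° = 124°
rotate_crank_by(+22°): θ ← 124° +22° = 146°
crank pin P = (r cos θ, r sin θ) = (-11.606526, 7.828701)
h = r sin θ − e = 7.828701 − 13 = -5.171299
sin φ = h / L = -5.171299 / 136 = -0.03802426
φ = arcsin(-0.03802426) = -2.179155°

-2.1792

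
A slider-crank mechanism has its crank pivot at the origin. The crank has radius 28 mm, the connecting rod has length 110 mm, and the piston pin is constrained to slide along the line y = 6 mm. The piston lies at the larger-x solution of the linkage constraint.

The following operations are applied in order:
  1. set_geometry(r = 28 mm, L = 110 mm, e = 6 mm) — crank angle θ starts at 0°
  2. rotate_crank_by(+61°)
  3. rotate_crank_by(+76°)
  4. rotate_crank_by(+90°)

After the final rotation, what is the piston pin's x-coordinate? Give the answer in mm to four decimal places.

87.6698

set_geometry: r = 28 mm, L = 110 mm, e = 6 mm; θ ← 0°
rotate_crank_by(+61°): θ ← 0° +61° = 61°
rotate_crank_by(+76°): θ ← 61° +76° = 137°
rotate_crank_by(+90°): θ ← 137° +90° = 227°
crank pin P = (r cos θ, r sin θ) = (-19.095954, -20.477904)
h = r sin θ − e = -20.477904 − 6 = -26.477904
x = r cos θ + √(L² − h²) = -19.095954 + √(12100.0 − 701.0794) = -19.095954 + 106.765728 = 87.669774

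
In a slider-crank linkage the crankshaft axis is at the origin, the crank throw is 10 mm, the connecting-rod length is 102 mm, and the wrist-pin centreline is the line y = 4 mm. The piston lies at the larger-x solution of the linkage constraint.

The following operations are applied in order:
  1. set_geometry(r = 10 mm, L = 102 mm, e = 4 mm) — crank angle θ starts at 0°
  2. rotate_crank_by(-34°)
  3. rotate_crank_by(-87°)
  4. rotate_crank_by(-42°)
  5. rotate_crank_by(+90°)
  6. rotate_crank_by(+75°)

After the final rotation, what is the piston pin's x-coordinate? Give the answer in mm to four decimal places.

set_geometry: r = 10 mm, L = 102 mm, e = 4 mm; θ ← 0°
rotate_crank_by(-34°): θ ← 0° -34° = -34°
rotate_crank_by(-87°): θ ← -34° -87° = -121°
rotate_crank_by(-42°): θ ← -121° -42° = -163°
rotate_crank_by(+90°): θ ← -163° +90° = -73°
rotate_crank_by(+75°): θ ← -73° +75° = 2°
crank pin P = (r cos θ, r sin θ) = (9.993908, 0.348995)
h = r sin θ − e = 0.348995 − 4 = -3.651005
x = r cos θ + √(L² − h²) = 9.993908 + √(10404.0 − 13.3298) = 9.993908 + 101.934637 = 111.928545

111.9285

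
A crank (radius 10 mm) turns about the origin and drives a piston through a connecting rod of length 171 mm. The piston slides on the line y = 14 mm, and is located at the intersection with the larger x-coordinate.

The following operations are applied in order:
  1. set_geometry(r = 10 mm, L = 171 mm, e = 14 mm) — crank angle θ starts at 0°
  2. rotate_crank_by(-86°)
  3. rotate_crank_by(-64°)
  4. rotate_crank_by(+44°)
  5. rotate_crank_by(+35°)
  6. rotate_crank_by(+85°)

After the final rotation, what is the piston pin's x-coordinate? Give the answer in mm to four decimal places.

set_geometry: r = 10 mm, L = 171 mm, e = 14 mm; θ ← 0°
rotate_crank_by(-86°): θ ← 0° -86° = -86°
rotate_crank_by(-64°): θ ← -86° -64° = -150°
rotate_crank_by(+44°): θ ← -150° +44° = -106°
rotate_crank_by(+35°): θ ← -106° +35° = -71°
rotate_crank_by(+85°): θ ← -71° +85° = 14°
crank pin P = (r cos θ, r sin θ) = (9.702957, 2.419219)
h = r sin θ − e = 2.419219 − 14 = -11.580781
x = r cos θ + √(L² − h²) = 9.702957 + √(29241.0 − 134.1145) = 9.702957 + 170.607402 = 180.310359

180.3104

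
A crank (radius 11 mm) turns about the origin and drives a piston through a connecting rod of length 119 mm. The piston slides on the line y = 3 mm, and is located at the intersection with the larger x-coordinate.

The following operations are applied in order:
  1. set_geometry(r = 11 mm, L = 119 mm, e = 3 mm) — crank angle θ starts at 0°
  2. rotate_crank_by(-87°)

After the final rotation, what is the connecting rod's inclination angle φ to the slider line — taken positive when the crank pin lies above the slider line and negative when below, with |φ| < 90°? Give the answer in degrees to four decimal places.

-6.7490

set_geometry: r = 11 mm, L = 119 mm, e = 3 mm; θ ← 0°
rotate_crank_by(-87°): θ ← 0° -87° = -87°
crank pin P = (r cos θ, r sin θ) = (0.575696, -10.984925)
h = r sin θ − e = -10.984925 − 3 = -13.984925
sin φ = h / L = -13.984925 / 119 = -0.11752038
φ = arcsin(-0.11752038) = -6.749018°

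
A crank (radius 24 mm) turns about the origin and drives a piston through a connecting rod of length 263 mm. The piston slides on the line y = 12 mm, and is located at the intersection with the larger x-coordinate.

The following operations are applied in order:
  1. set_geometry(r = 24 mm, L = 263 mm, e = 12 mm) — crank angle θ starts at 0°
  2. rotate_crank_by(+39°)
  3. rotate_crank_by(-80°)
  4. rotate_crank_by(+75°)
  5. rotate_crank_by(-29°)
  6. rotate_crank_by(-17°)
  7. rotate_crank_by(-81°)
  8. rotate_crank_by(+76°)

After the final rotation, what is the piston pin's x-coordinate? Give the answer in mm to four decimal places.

285.2629

set_geometry: r = 24 mm, L = 263 mm, e = 12 mm; θ ← 0°
rotate_crank_by(+39°): θ ← 0° +39° = 39°
rotate_crank_by(-80°): θ ← 39° -80° = -41°
rotate_crank_by(+75°): θ ← -41° +75° = 34°
rotate_crank_by(-29°): θ ← 34° -29° = 5°
rotate_crank_by(-17°): θ ← 5° -17° = -12°
rotate_crank_by(-81°): θ ← -12° -81° = -93°
rotate_crank_by(+76°): θ ← -93° +76° = -17°
crank pin P = (r cos θ, r sin θ) = (22.951314, -7.016921)
h = r sin θ − e = -7.016921 − 12 = -19.016921
x = r cos θ + √(L² − h²) = 22.951314 + √(69169.0 − 361.6433) = 22.951314 + 262.311564 = 285.262878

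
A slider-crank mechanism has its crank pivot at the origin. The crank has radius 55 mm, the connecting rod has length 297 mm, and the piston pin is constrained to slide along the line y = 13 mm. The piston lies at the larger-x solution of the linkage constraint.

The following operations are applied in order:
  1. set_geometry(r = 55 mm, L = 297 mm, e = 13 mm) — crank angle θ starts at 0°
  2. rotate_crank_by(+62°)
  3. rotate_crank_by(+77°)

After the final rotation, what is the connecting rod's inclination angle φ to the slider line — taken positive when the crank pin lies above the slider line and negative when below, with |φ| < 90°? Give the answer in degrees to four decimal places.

4.4576

set_geometry: r = 55 mm, L = 297 mm, e = 13 mm; θ ← 0°
rotate_crank_by(+62°): θ ← 0° +62° = 62°
rotate_crank_by(+77°): θ ← 62° +77° = 139°
crank pin P = (r cos θ, r sin θ) = (-41.509027, 36.083247)
h = r sin θ − e = 36.083247 − 13 = 23.083247
sin φ = h / L = 23.083247 / 297 = 0.07772137
φ = arcsin(0.07772137) = 4.457602°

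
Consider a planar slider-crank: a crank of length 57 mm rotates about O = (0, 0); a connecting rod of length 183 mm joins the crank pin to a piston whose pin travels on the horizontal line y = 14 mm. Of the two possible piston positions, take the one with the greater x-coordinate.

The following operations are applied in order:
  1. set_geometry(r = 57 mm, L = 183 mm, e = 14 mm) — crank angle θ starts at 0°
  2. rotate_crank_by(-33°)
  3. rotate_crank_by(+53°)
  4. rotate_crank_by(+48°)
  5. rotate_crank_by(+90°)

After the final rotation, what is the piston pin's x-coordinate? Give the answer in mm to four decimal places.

set_geometry: r = 57 mm, L = 183 mm, e = 14 mm; θ ← 0°
rotate_crank_by(-33°): θ ← 0° -33° = -33°
rotate_crank_by(+53°): θ ← -33° +53° = 20°
rotate_crank_by(+48°): θ ← 20° +48° = 68°
rotate_crank_by(+90°): θ ← 68° +90° = 158°
crank pin P = (r cos θ, r sin θ) = (-52.849480, 21.352576)
h = r sin θ − e = 21.352576 − 14 = 7.352576
x = r cos θ + √(L² − h²) = -52.849480 + √(33489.0 − 54.0604) = -52.849480 + 182.852234 = 130.002755

130.0028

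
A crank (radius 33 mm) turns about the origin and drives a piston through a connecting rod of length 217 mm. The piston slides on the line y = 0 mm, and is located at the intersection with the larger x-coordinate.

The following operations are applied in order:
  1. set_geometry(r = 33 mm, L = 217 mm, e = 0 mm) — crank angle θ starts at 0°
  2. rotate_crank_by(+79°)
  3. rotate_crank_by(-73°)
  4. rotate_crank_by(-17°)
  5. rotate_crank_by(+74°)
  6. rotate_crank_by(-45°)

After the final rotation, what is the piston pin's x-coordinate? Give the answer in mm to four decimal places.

248.1451

set_geometry: r = 33 mm, L = 217 mm, e = 0 mm; θ ← 0°
rotate_crank_by(+79°): θ ← 0° +79° = 79°
rotate_crank_by(-73°): θ ← 79° -73° = 6°
rotate_crank_by(-17°): θ ← 6° -17° = -11°
rotate_crank_by(+74°): θ ← -11° +74° = 63°
rotate_crank_by(-45°): θ ← 63° -45° = 18°
crank pin P = (r cos θ, r sin θ) = (31.384865, 10.197561)
h = r sin θ − e = 10.197561 − 0 = 10.197561
x = r cos θ + √(L² − h²) = 31.384865 + √(47089.0 − 103.9902) = 31.384865 + 216.760259 = 248.145124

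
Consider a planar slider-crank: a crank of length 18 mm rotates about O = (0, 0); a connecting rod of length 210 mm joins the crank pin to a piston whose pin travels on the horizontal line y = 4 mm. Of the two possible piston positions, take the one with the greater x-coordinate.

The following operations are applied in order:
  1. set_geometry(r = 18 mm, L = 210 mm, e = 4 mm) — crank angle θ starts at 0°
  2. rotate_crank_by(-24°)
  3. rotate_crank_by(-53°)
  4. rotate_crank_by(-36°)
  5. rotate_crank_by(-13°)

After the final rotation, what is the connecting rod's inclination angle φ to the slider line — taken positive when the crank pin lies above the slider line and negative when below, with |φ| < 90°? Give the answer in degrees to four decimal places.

-5.0711

set_geometry: r = 18 mm, L = 210 mm, e = 4 mm; θ ← 0°
rotate_crank_by(-24°): θ ← 0° -24° = -24°
rotate_crank_by(-53°): θ ← -24° -53° = -77°
rotate_crank_by(-36°): θ ← -77° -36° = -113°
rotate_crank_by(-13°): θ ← -113° -13° = -126°
crank pin P = (r cos θ, r sin θ) = (-10.580135, -14.562306)
h = r sin θ − e = -14.562306 − 4 = -18.562306
sin φ = h / L = -18.562306 / 210 = -0.08839193
φ = arcsin(-0.08839193) = -5.071103°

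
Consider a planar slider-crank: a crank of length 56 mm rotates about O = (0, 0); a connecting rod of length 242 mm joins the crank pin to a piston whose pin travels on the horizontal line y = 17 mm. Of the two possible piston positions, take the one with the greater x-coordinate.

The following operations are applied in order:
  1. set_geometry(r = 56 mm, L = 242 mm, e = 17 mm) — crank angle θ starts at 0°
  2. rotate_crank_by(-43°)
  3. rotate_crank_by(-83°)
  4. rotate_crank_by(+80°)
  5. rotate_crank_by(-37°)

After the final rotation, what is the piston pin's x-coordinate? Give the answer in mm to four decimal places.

set_geometry: r = 56 mm, L = 242 mm, e = 17 mm; θ ← 0°
rotate_crank_by(-43°): θ ← 0° -43° = -43°
rotate_crank_by(-83°): θ ← -43° -83° = -126°
rotate_crank_by(+80°): θ ← -126° +80° = -46°
rotate_crank_by(-37°): θ ← -46° -37° = -83°
crank pin P = (r cos θ, r sin θ) = (6.824683, -55.582584)
h = r sin θ − e = -55.582584 − 17 = -72.582584
x = r cos θ + √(L² − h²) = 6.824683 + √(58564.0 − 5268.2316) = 6.824683 + 230.858763 = 237.683446

237.6834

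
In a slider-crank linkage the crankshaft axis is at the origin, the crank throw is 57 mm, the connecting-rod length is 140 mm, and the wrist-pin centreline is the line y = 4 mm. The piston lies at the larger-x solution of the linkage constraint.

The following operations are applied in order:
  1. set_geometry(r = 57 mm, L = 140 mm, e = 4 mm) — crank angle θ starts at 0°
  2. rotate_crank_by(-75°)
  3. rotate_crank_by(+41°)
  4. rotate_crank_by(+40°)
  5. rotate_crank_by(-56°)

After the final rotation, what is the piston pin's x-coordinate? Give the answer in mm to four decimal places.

168.2751

set_geometry: r = 57 mm, L = 140 mm, e = 4 mm; θ ← 0°
rotate_crank_by(-75°): θ ← 0° -75° = -75°
rotate_crank_by(+41°): θ ← -75° +41° = -34°
rotate_crank_by(+40°): θ ← -34° +40° = 6°
rotate_crank_by(-56°): θ ← 6° -56° = -50°
crank pin P = (r cos θ, r sin θ) = (36.638894, -43.664533)
h = r sin θ − e = -43.664533 − 4 = -47.664533
x = r cos θ + √(L² − h²) = 36.638894 + √(19600.0 − 2271.9077) = 36.638894 + 131.636212 = 168.275106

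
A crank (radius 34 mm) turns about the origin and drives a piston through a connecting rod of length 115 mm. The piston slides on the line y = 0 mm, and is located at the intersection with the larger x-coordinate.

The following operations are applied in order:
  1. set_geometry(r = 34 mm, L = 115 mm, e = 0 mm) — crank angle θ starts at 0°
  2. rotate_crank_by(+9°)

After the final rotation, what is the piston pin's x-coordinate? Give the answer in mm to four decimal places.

set_geometry: r = 34 mm, L = 115 mm, e = 0 mm; θ ← 0°
rotate_crank_by(+9°): θ ← 0° +9° = 9°
crank pin P = (r cos θ, r sin θ) = (33.581404, 5.318772)
h = r sin θ − e = 5.318772 − 0 = 5.318772
x = r cos θ + √(L² − h²) = 33.581404 + √(13225.0 − 28.2893) = 33.581404 + 114.876937 = 148.458341

148.4583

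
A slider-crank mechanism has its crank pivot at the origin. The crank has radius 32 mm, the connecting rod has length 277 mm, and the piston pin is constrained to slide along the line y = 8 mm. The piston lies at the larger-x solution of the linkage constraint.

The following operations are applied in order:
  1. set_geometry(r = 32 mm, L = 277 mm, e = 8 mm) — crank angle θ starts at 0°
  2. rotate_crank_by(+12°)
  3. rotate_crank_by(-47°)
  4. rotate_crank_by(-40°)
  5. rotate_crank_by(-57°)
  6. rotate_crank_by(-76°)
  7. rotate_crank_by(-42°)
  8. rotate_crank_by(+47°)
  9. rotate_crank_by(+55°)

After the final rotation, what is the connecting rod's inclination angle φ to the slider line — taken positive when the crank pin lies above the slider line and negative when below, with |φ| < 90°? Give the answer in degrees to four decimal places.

set_geometry: r = 32 mm, L = 277 mm, e = 8 mm; θ ← 0°
rotate_crank_by(+12°): θ ← 0° +12° = 12°
rotate_crank_by(-47°): θ ← 12° -47° = -35°
rotate_crank_by(-40°): θ ← -35° -40° = -75°
rotate_crank_by(-57°): θ ← -75° -57° = -132°
rotate_crank_by(-76°): θ ← -132° -76° = -208°
rotate_crank_by(-42°): θ ← -208° -42° = -250°
rotate_crank_by(+47°): θ ← -250° +47° = -203°
rotate_crank_by(+55°): θ ← -203° +55° = -148°
crank pin P = (r cos θ, r sin θ) = (-27.137539, -16.957416)
h = r sin θ − e = -16.957416 − 8 = -24.957416
sin φ = h / L = -24.957416 / 277 = -0.09009898
φ = arcsin(-0.09009898) = -5.169301°

-5.1693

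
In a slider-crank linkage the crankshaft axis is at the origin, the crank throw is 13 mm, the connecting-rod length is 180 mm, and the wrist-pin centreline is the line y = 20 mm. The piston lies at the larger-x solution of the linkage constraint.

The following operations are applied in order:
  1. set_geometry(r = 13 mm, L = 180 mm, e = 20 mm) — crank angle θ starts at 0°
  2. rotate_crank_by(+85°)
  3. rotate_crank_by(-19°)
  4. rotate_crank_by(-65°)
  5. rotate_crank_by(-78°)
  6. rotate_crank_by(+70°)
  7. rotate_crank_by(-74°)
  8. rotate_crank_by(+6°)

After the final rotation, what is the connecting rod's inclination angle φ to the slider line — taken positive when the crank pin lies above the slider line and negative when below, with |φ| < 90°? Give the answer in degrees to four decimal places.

-10.4206

set_geometry: r = 13 mm, L = 180 mm, e = 20 mm; θ ← 0°
rotate_crank_by(+85°): θ ← 0° +85° = 85°
rotate_crank_by(-19°): θ ← 85° -19° = 66°
rotate_crank_by(-65°): θ ← 66° -65° = 1°
rotate_crank_by(-78°): θ ← 1° -78° = -77°
rotate_crank_by(+70°): θ ← -77° +70° = -7°
rotate_crank_by(-74°): θ ← -7° -74° = -81°
rotate_crank_by(+6°): θ ← -81° +6° = -75°
crank pin P = (r cos θ, r sin θ) = (3.364648, -12.557036)
h = r sin θ − e = -12.557036 − 20 = -32.557036
sin φ = h / L = -32.557036 / 180 = -0.18087242
φ = arcsin(-0.18087242) = -10.420580°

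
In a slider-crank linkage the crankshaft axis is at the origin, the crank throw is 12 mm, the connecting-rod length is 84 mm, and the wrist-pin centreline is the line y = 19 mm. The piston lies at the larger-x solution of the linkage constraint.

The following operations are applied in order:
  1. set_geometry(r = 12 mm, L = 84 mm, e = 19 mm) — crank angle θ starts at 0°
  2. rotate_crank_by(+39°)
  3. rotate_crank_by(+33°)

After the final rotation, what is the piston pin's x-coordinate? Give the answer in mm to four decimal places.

87.3648

set_geometry: r = 12 mm, L = 84 mm, e = 19 mm; θ ← 0°
rotate_crank_by(+39°): θ ← 0° +39° = 39°
rotate_crank_by(+33°): θ ← 39° +33° = 72°
crank pin P = (r cos θ, r sin θ) = (3.708204, 11.412678)
h = r sin θ − e = 11.412678 − 19 = -7.587322
x = r cos θ + √(L² − h²) = 3.708204 + √(7056.0 − 57.5675) = 3.708204 + 83.656635 = 87.364839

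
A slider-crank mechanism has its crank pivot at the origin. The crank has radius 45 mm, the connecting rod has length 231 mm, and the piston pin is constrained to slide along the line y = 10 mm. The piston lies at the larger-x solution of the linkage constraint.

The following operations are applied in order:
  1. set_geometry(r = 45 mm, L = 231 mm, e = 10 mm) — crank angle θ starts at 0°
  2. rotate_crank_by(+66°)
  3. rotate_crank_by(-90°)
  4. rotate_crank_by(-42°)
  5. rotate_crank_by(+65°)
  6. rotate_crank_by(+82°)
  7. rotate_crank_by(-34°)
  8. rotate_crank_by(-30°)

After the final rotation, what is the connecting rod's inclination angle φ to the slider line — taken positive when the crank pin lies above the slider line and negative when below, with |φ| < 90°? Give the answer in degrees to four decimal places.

set_geometry: r = 45 mm, L = 231 mm, e = 10 mm; θ ← 0°
rotate_crank_by(+66°): θ ← 0° +66° = 66°
rotate_crank_by(-90°): θ ← 66° -90° = -24°
rotate_crank_by(-42°): θ ← -24° -42° = -66°
rotate_crank_by(+65°): θ ← -66° +65° = -1°
rotate_crank_by(+82°): θ ← -1° +82° = 81°
rotate_crank_by(-34°): θ ← 81° -34° = 47°
rotate_crank_by(-30°): θ ← 47° -30° = 17°
crank pin P = (r cos θ, r sin θ) = (43.033714, 13.156727)
h = r sin θ − e = 13.156727 − 10 = 3.156727
sin φ = h / L = 3.156727 / 231 = 0.01366548
φ = arcsin(0.01366548) = 0.782999°

0.7830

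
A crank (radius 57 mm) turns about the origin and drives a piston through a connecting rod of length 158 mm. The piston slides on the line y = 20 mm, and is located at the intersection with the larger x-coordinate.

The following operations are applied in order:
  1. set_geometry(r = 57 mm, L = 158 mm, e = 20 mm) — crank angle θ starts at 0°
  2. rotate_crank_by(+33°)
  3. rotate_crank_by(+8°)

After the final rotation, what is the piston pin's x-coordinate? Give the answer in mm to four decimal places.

set_geometry: r = 57 mm, L = 158 mm, e = 20 mm; θ ← 0°
rotate_crank_by(+33°): θ ← 0° +33° = 33°
rotate_crank_by(+8°): θ ← 33° +8° = 41°
crank pin P = (r cos θ, r sin θ) = (43.018446, 37.395365)
h = r sin θ − e = 37.395365 − 20 = 17.395365
x = r cos θ + √(L² − h²) = 43.018446 + √(24964.0 − 302.5987) = 43.018446 + 157.039490 = 200.057936

200.0579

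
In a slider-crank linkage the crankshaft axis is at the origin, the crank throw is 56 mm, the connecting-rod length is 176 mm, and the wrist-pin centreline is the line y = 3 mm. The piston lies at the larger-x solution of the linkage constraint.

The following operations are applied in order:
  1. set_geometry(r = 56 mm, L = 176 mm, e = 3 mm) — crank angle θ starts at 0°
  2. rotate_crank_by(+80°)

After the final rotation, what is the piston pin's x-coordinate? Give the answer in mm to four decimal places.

177.8209

set_geometry: r = 56 mm, L = 176 mm, e = 3 mm; θ ← 0°
rotate_crank_by(+80°): θ ← 0° +80° = 80°
crank pin P = (r cos θ, r sin θ) = (9.724298, 55.149234)
h = r sin θ − e = 55.149234 − 3 = 52.149234
x = r cos θ + √(L² − h²) = 9.724298 + √(30976.0 − 2719.5426) = 9.724298 + 168.096572 = 177.820870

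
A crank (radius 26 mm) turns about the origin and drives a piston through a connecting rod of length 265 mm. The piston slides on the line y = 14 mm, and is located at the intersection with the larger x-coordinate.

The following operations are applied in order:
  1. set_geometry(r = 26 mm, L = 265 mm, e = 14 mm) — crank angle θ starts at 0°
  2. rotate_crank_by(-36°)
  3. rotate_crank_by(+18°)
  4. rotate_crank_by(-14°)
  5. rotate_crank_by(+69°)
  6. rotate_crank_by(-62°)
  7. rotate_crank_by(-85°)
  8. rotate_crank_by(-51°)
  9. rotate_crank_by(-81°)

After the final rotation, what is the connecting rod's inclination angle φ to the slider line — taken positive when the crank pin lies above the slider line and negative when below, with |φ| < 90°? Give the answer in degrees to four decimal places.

set_geometry: r = 26 mm, L = 265 mm, e = 14 mm; θ ← 0°
rotate_crank_by(-36°): θ ← 0° -36° = -36°
rotate_crank_by(+18°): θ ← -36° +18° = -18°
rotate_crank_by(-14°): θ ← -18° -14° = -32°
rotate_crank_by(+69°): θ ← -32° +69° = 37°
rotate_crank_by(-62°): θ ← 37° -62° = -25°
rotate_crank_by(-85°): θ ← -25° -85° = -110°
rotate_crank_by(-51°): θ ← -110° -51° = -161°
rotate_crank_by(-81°): θ ← -161° -81° = -242°
crank pin P = (r cos θ, r sin θ) = (-12.206261, 22.956637)
h = r sin θ − e = 22.956637 − 14 = 8.956637
sin φ = h / L = 8.956637 / 265 = 0.03379863
φ = arcsin(0.03379863) = 1.936888°

1.9369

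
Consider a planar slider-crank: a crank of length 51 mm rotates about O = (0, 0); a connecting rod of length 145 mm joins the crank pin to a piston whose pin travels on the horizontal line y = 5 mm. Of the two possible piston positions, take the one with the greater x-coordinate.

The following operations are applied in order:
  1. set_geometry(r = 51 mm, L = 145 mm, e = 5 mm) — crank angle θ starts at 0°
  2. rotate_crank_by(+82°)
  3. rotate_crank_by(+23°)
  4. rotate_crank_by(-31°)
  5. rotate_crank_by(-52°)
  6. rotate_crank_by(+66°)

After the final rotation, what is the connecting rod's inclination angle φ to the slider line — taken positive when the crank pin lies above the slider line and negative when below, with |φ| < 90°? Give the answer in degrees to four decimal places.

18.4832

set_geometry: r = 51 mm, L = 145 mm, e = 5 mm; θ ← 0°
rotate_crank_by(+82°): θ ← 0° +82° = 82°
rotate_crank_by(+23°): θ ← 82° +23° = 105°
rotate_crank_by(-31°): θ ← 105° -31° = 74°
rotate_crank_by(-52°): θ ← 74° -52° = 22°
rotate_crank_by(+66°): θ ← 22° +66° = 88°
crank pin P = (r cos θ, r sin θ) = (1.779874, 50.968932)
h = r sin θ − e = 50.968932 − 5 = 45.968932
sin φ = h / L = 45.968932 / 145 = 0.31702712
φ = arcsin(0.31702712) = 18.483233°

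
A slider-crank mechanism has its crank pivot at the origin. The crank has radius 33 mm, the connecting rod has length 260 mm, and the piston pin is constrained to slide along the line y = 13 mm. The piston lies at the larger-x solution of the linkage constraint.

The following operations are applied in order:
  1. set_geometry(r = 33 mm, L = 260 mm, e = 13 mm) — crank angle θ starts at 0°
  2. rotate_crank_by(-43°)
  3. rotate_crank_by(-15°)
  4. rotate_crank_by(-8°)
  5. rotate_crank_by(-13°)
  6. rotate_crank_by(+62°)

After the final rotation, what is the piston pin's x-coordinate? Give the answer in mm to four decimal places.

set_geometry: r = 33 mm, L = 260 mm, e = 13 mm; θ ← 0°
rotate_crank_by(-43°): θ ← 0° -43° = -43°
rotate_crank_by(-15°): θ ← -43° -15° = -58°
rotate_crank_by(-8°): θ ← -58° -8° = -66°
rotate_crank_by(-13°): θ ← -66° -13° = -79°
rotate_crank_by(+62°): θ ← -79° +62° = -17°
crank pin P = (r cos θ, r sin θ) = (31.558057, -9.648266)
h = r sin θ − e = -9.648266 − 13 = -22.648266
x = r cos θ + √(L² − h²) = 31.558057 + √(67600.0 − 512.9440) = 31.558057 + 259.011691 = 290.569748

290.5697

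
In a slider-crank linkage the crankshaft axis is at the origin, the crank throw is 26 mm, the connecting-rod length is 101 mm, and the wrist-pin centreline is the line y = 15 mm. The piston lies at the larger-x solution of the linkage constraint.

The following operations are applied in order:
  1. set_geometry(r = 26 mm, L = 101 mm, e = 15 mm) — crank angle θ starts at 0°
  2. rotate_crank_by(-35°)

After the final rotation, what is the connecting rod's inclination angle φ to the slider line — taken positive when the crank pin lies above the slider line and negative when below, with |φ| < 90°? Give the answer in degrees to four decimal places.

set_geometry: r = 26 mm, L = 101 mm, e = 15 mm; θ ← 0°
rotate_crank_by(-35°): θ ← 0° -35° = -35°
crank pin P = (r cos θ, r sin θ) = (21.297953, -14.912987)
h = r sin θ − e = -14.912987 − 15 = -29.912987
sin φ = h / L = -29.912987 / 101 = -0.29616819
φ = arcsin(-0.29616819) = -17.227600°

-17.2276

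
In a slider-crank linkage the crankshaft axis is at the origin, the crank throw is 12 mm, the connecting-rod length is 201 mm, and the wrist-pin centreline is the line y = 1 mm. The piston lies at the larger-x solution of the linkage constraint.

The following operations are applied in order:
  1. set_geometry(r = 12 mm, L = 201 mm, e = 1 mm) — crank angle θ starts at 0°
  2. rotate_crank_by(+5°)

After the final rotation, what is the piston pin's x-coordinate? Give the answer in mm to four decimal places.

212.9543

set_geometry: r = 12 mm, L = 201 mm, e = 1 mm; θ ← 0°
rotate_crank_by(+5°): θ ← 0° +5° = 5°
crank pin P = (r cos θ, r sin θ) = (11.954336, 1.045869)
h = r sin θ − e = 1.045869 − 1 = 0.045869
x = r cos θ + √(L² − h²) = 11.954336 + √(40401.0 − 0.0021) = 11.954336 + 200.999995 = 212.954331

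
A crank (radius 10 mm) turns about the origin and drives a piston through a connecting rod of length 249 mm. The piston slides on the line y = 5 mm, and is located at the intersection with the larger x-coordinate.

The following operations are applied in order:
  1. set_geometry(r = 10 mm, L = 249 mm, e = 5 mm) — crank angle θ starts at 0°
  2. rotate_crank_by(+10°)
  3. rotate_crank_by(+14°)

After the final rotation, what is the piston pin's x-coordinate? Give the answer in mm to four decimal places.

258.1337

set_geometry: r = 10 mm, L = 249 mm, e = 5 mm; θ ← 0°
rotate_crank_by(+10°): θ ← 0° +10° = 10°
rotate_crank_by(+14°): θ ← 10° +14° = 24°
crank pin P = (r cos θ, r sin θ) = (9.135455, 4.067366)
h = r sin θ − e = 4.067366 − 5 = -0.932634
x = r cos θ + √(L² − h²) = 9.135455 + √(62001.0 − 0.8698) = 9.135455 + 248.998253 = 258.133708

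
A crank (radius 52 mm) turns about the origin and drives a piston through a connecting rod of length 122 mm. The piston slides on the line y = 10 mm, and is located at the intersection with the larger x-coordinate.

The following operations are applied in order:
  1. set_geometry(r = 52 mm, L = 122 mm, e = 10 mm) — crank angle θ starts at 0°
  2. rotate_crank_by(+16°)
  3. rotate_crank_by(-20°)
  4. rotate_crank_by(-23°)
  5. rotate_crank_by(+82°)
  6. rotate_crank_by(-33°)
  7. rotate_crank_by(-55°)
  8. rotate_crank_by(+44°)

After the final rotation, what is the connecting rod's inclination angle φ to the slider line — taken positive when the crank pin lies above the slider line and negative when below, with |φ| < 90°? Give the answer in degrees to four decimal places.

set_geometry: r = 52 mm, L = 122 mm, e = 10 mm; θ ← 0°
rotate_crank_by(+16°): θ ← 0° +16° = 16°
rotate_crank_by(-20°): θ ← 16° -20° = -4°
rotate_crank_by(-23°): θ ← -4° -23° = -27°
rotate_crank_by(+82°): θ ← -27° +82° = 55°
rotate_crank_by(-33°): θ ← 55° -33° = 22°
rotate_crank_by(-55°): θ ← 22° -55° = -33°
rotate_crank_by(+44°): θ ← -33° +44° = 11°
crank pin P = (r cos θ, r sin θ) = (51.044614, 9.922068)
h = r sin θ − e = 9.922068 − 10 = -0.077932
sin φ = h / L = -0.077932 / 122 = -0.00063879
φ = arcsin(-0.00063879) = -0.036600°

-0.0366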